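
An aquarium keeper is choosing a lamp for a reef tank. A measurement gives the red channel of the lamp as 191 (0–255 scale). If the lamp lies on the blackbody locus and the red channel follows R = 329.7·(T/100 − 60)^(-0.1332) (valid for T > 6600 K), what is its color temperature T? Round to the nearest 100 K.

12000 K

(t − 60)^(-0.1332) = 191/329.7 = 0.57931.
t − 60 = 0.57931^(1/-0.1332) = 0.57931^(-7.508) = 60.245, so t = 120.245.
T = 100·t = 12025 K → 12000 K to the nearest 100 K.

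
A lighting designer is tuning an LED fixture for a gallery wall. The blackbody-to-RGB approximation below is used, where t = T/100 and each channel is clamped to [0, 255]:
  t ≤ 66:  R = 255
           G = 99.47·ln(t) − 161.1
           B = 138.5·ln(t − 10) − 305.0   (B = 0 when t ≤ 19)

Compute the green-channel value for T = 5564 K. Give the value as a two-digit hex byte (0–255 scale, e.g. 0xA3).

t = 5564/100 = 55.64; the t ≤ 66 branch applies.
G = 99.47·ln 55.64 − 161.1 = 99.47·4.0189 − 161.1 = 238.660.
Rounded: 239; in hex, 0xEF.

0xEF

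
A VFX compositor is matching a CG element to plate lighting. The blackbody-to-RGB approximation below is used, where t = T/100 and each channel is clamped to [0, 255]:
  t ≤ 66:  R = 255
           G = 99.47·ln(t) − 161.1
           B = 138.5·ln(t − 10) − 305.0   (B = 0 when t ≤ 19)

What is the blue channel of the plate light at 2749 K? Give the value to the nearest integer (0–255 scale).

91

t = 2749/100 = 27.49; the t ≤ 66 branch applies.
B = 138.5·ln(27.49 − 10) − 305.0 = 138.5·ln 17.49 − 305.0 = 138.5·2.8616 − 305.0 = 91.336.
Rounded: 91.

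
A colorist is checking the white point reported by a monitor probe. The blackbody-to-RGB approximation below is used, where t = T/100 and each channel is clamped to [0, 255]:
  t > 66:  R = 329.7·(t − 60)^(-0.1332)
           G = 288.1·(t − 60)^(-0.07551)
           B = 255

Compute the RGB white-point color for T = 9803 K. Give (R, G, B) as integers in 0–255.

t = 9803/100 = 98.03; the t > 66 branch applies.
R = 329.7·(98.03 − 60)^(-0.1332) = 329.7·38.03^(-0.1332) = 329.7·0.61592 = 203.070.
G = 288.1·(98.03 − 60)^(-0.07551) = 288.1·38.03^(-0.07551) = 288.1·0.75977 = 218.891.
B = 255 by definition for t > 66.
Rounded: (203, 219, 255).

(203, 219, 255)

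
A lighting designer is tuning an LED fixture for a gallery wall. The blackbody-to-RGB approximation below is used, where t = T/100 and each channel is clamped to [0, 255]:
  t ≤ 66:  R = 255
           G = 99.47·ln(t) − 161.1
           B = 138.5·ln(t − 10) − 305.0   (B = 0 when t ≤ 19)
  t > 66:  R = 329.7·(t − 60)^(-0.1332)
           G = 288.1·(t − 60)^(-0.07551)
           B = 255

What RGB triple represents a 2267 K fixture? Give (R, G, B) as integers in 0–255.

(255, 149, 47)

t = 2267/100 = 22.67; the t ≤ 66 branch applies.
R = 255 by definition for t ≤ 66.
G = 99.47·ln 22.67 − 161.1 = 99.47·3.1210 − 161.1 = 149.350.
B = 138.5·ln(22.67 − 10) − 305.0 = 138.5·ln 12.67 − 305.0 = 138.5·2.5392 − 305.0 = 46.684.
Rounded: (255, 149, 47).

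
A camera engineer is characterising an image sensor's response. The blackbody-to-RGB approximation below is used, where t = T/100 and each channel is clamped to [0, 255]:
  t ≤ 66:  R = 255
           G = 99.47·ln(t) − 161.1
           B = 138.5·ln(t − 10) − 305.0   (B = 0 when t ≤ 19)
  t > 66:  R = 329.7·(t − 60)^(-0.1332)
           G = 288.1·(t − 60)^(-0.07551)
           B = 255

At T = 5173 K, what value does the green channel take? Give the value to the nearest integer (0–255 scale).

t = 5173/100 = 51.73; the t ≤ 66 branch applies.
G = 99.47·ln 51.73 − 161.1 = 99.47·3.9460 − 161.1 = 231.412.
Rounded: 231.

231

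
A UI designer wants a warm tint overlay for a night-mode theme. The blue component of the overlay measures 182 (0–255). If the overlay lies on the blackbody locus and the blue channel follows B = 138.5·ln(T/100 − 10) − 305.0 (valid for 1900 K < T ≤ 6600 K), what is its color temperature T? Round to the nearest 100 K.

ln(t − 10) = (182 + 305.0) / 138.5 = 3.5162.
t − 10 = e^3.5162 = 33.658, so t = 43.658.
T = 100·t = 4366 K → 4400 K to the nearest 100 K.

4400 K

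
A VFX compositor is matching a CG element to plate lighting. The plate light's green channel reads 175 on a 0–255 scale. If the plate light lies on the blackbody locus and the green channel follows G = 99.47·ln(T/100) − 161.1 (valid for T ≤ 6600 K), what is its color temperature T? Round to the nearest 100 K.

2900 K

ln t = (175 + 161.1) / 99.47 = 3.3789.
t = e^3.3789 = 29.339.
T = 100·t = 2934 K → 2900 K to the nearest 100 K.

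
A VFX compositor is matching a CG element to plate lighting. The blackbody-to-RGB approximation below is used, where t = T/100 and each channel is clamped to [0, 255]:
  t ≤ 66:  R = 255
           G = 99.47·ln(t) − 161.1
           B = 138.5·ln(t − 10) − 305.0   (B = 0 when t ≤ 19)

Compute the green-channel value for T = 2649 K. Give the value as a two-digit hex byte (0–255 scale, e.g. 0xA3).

0xA5

t = 2649/100 = 26.49; the t ≤ 66 branch applies.
G = 99.47·ln 26.49 − 161.1 = 99.47·3.2768 − 161.1 = 164.840.
Rounded: 165; in hex, 0xA5.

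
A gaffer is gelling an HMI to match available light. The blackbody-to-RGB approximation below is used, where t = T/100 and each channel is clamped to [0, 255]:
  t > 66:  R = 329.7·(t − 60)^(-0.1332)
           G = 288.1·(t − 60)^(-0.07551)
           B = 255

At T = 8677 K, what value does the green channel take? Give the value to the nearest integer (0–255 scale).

t = 8677/100 = 86.77; the t > 66 branch applies.
G = 288.1·(86.77 − 60)^(-0.07551) = 288.1·26.77^(-0.07551) = 288.1·0.78019 = 224.772.
Rounded: 225.

225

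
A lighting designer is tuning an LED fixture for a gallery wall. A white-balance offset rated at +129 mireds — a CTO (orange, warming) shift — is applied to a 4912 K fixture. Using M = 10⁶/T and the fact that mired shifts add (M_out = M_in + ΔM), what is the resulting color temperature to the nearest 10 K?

M_in = 10⁶/4912 = 203.58 mireds.
M_out = 203.58 + (+129) = 332.58 mireds.
T_out = 10⁶/332.58 = 3006.8 K → 3010 K.

3010 K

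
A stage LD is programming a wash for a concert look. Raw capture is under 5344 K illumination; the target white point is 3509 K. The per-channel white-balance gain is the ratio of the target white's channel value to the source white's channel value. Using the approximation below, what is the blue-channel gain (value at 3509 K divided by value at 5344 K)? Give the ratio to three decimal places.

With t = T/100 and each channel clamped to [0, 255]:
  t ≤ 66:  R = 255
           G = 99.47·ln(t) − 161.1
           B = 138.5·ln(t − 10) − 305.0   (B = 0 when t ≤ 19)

At 5344 K (t = 53.44):
  B = 138.5·ln(53.44 − 10) − 305.0 = 138.5·ln 43.44 − 305.0 = 138.5·3.7714 − 305.0 = 217.336.
At 3509 K (t = 35.09):
  B = 138.5·ln(35.09 − 10) − 305.0 = 138.5·ln 25.09 − 305.0 = 138.5·3.2225 − 305.0 = 141.312.
Gain = 141.312 / 217.336 = 0.6502 → 0.650.

0.650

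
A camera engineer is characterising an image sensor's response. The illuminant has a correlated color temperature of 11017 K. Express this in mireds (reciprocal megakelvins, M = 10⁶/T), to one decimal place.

90.8 mireds

M = 10⁶ / 11017 = 90.769 → 90.8 mireds.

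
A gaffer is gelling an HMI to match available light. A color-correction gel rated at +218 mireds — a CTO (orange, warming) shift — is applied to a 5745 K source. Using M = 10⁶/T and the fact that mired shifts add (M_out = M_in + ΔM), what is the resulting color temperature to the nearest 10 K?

2550 K

M_in = 10⁶/5745 = 174.06 mireds.
M_out = 174.06 + (+218) = 392.06 mireds.
T_out = 10⁶/392.06 = 2550.6 K → 2550 K.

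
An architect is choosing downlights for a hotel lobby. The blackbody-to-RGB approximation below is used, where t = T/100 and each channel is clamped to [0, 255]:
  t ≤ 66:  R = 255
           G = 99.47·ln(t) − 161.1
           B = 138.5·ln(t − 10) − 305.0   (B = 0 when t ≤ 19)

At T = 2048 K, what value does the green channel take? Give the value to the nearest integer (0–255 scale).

139

t = 2048/100 = 20.48; the t ≤ 66 branch applies.
G = 99.47·ln 20.48 − 161.1 = 99.47·3.0194 − 161.1 = 139.245.
Rounded: 139.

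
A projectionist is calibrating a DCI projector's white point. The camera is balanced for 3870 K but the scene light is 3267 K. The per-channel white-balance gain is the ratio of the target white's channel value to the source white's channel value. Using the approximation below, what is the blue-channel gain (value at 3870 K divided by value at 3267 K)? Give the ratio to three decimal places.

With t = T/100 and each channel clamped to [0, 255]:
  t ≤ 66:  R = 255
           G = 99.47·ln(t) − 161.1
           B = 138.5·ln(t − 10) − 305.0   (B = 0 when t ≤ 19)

At 3267 K (t = 32.67):
  B = 138.5·ln(32.67 − 10) − 305.0 = 138.5·ln 22.67 − 305.0 = 138.5·3.1210 − 305.0 = 127.264.
At 3870 K (t = 38.7):
  B = 138.5·ln(38.7 − 10) − 305.0 = 138.5·ln 28.7 − 305.0 = 138.5·3.3569 − 305.0 = 159.930.
Gain = 159.930 / 127.264 = 1.2567 → 1.257.

1.257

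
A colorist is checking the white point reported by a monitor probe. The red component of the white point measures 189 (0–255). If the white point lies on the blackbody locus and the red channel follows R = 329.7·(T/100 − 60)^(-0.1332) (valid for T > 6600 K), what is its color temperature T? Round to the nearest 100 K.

(t − 60)^(-0.1332) = 189/329.7 = 0.57325.
t − 60 = 0.57325^(1/-0.1332) = 0.57325^(-7.508) = 65.199, so t = 125.199.
T = 100·t = 12520 K → 12500 K to the nearest 100 K.

12500 K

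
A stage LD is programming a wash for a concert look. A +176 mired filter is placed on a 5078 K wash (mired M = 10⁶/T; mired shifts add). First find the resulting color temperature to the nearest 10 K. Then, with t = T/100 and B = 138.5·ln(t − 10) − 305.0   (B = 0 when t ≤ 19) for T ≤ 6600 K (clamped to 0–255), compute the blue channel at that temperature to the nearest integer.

86

M_in = 10⁶/5078 = 196.93; M_out = 196.93 + (+176) = 372.93.
T_out = 10⁶/372.93 = 2681.5 K → 2680 K; t = 26.8.
B = 138.5·ln(26.8 − 10) − 305.0 = 138.5·ln 16.8 − 305.0 = 138.5·2.8214 − 305.0 = 85.761.
Rounded: 86.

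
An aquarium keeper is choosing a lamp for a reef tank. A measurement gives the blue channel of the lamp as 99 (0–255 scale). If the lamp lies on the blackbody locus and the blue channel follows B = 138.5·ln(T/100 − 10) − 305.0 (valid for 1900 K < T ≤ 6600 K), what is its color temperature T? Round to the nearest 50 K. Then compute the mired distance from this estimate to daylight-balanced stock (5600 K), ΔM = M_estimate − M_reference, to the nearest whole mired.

ln(t − 10) = (99 + 305.0) / 138.5 = 2.9170.
t − 10 = e^2.9170 = 18.485, so t = 28.485.
T = 100·t = 2849 K → 2850 K to the nearest 50 K.
M_estimate = 10⁶/2850 = 350.88; M_reference = 10⁶/5600 = 178.57.
ΔM = 350.88 − 178.57 = 172.31 → +172 mireds.

+172 mireds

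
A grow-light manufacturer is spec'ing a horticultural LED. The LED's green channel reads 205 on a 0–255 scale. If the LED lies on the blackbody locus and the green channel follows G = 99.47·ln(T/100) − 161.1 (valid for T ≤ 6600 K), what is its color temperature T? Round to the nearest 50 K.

ln t = (205 + 161.1) / 99.47 = 3.6805.
t = e^3.6805 = 39.666.
T = 100·t = 3967 K → 3950 K to the nearest 50 K.

3950 K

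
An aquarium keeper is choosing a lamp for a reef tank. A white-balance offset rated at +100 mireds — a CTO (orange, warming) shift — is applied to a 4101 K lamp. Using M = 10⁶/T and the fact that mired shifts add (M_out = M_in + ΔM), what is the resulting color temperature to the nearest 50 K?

2900 K

M_in = 10⁶/4101 = 243.84 mireds.
M_out = 243.84 + (+100) = 343.84 mireds.
T_out = 10⁶/343.84 = 2908.3 K → 2900 K.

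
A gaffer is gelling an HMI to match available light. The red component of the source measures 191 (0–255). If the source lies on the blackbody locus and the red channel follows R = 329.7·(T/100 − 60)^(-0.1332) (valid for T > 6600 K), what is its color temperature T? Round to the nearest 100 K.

(t − 60)^(-0.1332) = 191/329.7 = 0.57931.
t − 60 = 0.57931^(1/-0.1332) = 0.57931^(-7.508) = 60.245, so t = 120.245.
T = 100·t = 12025 K → 12000 K to the nearest 100 K.

12000 K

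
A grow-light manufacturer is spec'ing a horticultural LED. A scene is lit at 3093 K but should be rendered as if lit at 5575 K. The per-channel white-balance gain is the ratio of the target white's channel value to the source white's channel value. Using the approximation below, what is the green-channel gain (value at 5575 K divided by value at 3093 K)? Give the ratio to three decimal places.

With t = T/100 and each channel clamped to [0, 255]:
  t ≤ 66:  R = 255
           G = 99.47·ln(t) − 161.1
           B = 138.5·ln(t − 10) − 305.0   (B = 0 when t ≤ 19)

1.325

At 3093 K (t = 30.93):
  G = 99.47·ln 30.93 − 161.1 = 99.47·3.4317 − 161.1 = 180.254.
At 5575 K (t = 55.75):
  G = 99.47·ln 55.75 − 161.1 = 99.47·4.0209 − 161.1 = 238.857.
Gain = 238.857 / 180.254 = 1.3251 → 1.325.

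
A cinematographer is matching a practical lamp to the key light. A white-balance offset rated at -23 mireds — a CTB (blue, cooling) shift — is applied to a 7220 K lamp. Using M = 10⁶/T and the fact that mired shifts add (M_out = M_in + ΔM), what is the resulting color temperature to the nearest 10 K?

M_in = 10⁶/7220 = 138.50 mireds.
M_out = 138.50 + (-23) = 115.50 mireds.
T_out = 10⁶/115.50 = 8657.7 K → 8660 K.

8660 K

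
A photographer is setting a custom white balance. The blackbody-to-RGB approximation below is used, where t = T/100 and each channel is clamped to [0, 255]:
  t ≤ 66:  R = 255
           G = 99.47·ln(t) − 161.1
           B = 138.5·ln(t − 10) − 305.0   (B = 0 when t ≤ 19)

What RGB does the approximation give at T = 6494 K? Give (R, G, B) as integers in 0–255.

(255, 254, 250)

t = 6494/100 = 64.94; the t ≤ 66 branch applies.
R = 255 by definition for t ≤ 66.
G = 99.47·ln 64.94 − 161.1 = 99.47·4.1735 − 161.1 = 254.034.
B = 138.5·ln(64.94 − 10) − 305.0 = 138.5·ln 54.94 − 305.0 = 138.5·4.0062 − 305.0 = 249.864.
Rounded: (255, 254, 250).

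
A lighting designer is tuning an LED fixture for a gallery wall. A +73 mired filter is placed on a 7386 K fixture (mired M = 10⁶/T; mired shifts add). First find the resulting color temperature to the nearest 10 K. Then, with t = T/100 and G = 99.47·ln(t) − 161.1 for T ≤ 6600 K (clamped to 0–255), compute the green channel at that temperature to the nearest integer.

M_in = 10⁶/7386 = 135.39; M_out = 135.39 + (+73) = 208.39.
T_out = 10⁶/208.39 = 4798.7 K → 4800 K; t = 48.
G = 99.47·ln 48 − 161.1 = 99.47·3.8712 − 161.1 = 223.968.
Rounded: 224.

224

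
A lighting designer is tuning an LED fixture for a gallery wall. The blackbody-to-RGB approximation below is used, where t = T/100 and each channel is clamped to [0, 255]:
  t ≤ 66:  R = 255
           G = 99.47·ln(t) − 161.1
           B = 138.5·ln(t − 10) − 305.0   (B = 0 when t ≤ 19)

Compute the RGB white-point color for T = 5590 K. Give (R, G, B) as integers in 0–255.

t = 5590/100 = 55.9; the t ≤ 66 branch applies.
R = 255 by definition for t ≤ 66.
G = 99.47·ln 55.9 − 161.1 = 99.47·4.0236 − 161.1 = 239.124.
B = 138.5·ln(55.9 − 10) − 305.0 = 138.5·ln 45.9 − 305.0 = 138.5·3.8265 − 305.0 = 224.965.
Rounded: (255, 239, 225).

(255, 239, 225)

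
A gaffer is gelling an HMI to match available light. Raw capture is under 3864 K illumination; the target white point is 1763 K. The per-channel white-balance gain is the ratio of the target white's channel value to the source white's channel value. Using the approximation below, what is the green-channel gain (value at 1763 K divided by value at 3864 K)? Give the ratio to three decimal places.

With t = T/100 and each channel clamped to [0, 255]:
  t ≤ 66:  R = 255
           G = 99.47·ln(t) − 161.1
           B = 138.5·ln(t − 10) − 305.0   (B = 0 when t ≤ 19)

At 3864 K (t = 38.64):
  G = 99.47·ln 38.64 − 161.1 = 99.47·3.6543 − 161.1 = 202.392.
At 1763 K (t = 17.63):
  G = 99.47·ln 17.63 − 161.1 = 99.47·2.8696 − 161.1 = 124.339.
Gain = 124.339 / 202.392 = 0.6143 → 0.614.

0.614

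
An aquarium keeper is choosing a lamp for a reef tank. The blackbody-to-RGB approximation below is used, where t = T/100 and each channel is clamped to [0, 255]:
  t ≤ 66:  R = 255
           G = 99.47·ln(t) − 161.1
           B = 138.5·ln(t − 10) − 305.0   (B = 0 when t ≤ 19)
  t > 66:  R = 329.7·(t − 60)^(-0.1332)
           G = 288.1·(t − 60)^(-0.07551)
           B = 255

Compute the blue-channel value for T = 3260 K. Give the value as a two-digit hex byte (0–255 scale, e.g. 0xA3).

t = 3260/100 = 32.6; the t ≤ 66 branch applies.
B = 138.5·ln(32.6 − 10) − 305.0 = 138.5·ln 22.6 − 305.0 = 138.5·3.1179 − 305.0 = 126.836.
Rounded: 127; in hex, 0x7F.

0x7F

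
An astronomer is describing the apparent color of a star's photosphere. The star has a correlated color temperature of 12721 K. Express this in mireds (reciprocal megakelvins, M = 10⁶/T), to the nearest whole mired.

79 mireds

M = 10⁶ / 12721 = 78.610 → 79 mireds.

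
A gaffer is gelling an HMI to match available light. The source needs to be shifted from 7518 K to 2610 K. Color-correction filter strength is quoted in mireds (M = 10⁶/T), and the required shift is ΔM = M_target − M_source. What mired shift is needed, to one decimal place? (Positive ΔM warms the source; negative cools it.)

+250.1 mireds

M_source = 10⁶/7518 = 133.014; M_target = 10⁶/2610 = 383.142.
ΔM = 383.142 − 133.014 = 250.128 → +250.1 mireds, a warming shift.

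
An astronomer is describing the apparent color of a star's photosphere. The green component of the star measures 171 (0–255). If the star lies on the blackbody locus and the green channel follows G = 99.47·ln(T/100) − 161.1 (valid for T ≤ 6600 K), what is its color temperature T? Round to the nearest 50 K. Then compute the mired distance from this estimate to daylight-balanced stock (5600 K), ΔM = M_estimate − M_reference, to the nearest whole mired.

ln t = (171 + 161.1) / 99.47 = 3.3387.
t = e^3.3387 = 28.182.
T = 100·t = 2818 K → 2800 K to the nearest 50 K.
M_estimate = 10⁶/2800 = 357.14; M_reference = 10⁶/5600 = 178.57.
ΔM = 357.14 − 178.57 = 178.57 → +179 mireds.

+179 mireds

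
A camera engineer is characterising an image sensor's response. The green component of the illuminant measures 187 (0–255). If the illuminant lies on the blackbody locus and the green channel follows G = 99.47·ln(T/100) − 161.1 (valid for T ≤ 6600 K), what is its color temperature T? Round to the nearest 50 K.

ln t = (187 + 161.1) / 99.47 = 3.4995.
t = e^3.4995 = 33.100.
T = 100·t = 3310 K → 3300 K to the nearest 50 K.

3300 K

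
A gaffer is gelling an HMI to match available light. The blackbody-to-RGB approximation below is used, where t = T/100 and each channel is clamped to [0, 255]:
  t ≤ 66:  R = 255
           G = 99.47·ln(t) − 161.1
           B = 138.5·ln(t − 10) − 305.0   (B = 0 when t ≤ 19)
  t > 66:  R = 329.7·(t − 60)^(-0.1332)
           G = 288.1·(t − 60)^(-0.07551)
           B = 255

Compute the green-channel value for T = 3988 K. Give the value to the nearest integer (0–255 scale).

206

t = 3988/100 = 39.88; the t ≤ 66 branch applies.
G = 99.47·ln 39.88 − 161.1 = 99.47·3.6859 − 161.1 = 205.534.
Rounded: 206.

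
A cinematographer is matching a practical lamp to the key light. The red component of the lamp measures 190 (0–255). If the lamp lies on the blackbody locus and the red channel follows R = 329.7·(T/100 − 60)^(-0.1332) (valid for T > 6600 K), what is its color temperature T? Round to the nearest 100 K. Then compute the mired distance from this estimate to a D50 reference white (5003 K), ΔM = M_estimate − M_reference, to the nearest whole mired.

-119 mireds

(t − 60)^(-0.1332) = 190/329.7 = 0.57628.
t − 60 = 0.57628^(1/-0.1332) = 0.57628^(-7.508) = 62.667, so t = 122.667.
T = 100·t = 12267 K → 12300 K to the nearest 100 K.
M_estimate = 10⁶/12300 = 81.30; M_reference = 10⁶/5003 = 199.88.
ΔM = 81.30 − 199.88 = -118.58 → -119 mireds.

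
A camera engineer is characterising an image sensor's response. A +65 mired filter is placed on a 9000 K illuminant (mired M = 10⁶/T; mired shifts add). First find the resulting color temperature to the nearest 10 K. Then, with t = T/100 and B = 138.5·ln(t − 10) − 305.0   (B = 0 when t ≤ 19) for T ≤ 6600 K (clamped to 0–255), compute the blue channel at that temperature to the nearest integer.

228

M_in = 10⁶/9000 = 111.11; M_out = 111.11 + (+65) = 176.11.
T_out = 10⁶/176.11 = 5678.2 K → 5680 K; t = 56.8.
B = 138.5·ln(56.8 − 10) − 305.0 = 138.5·ln 46.8 − 305.0 = 138.5·3.8459 − 305.0 = 227.655.
Rounded: 228.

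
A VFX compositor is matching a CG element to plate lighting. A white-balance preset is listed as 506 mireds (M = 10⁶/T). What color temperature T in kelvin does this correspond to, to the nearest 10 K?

1980 K

T = 10⁶ / 506 = 1976.28 K → 1980 K.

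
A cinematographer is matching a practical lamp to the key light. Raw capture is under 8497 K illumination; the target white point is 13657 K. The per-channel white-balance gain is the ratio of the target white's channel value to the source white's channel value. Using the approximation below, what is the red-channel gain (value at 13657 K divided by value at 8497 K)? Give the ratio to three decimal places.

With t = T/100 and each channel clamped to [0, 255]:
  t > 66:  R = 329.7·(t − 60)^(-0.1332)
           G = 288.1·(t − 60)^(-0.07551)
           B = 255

0.861

At 8497 K (t = 84.97):
  R = 329.7·(84.97 − 60)^(-0.1332) = 329.7·24.97^(-0.1332) = 329.7·0.65142 = 214.775.
At 13657 K (t = 136.57):
  R = 329.7·(136.57 − 60)^(-0.1332) = 329.7·76.57^(-0.1332) = 329.7·0.56110 = 184.996.
Gain = 184.996 / 214.775 = 0.8613 → 0.861.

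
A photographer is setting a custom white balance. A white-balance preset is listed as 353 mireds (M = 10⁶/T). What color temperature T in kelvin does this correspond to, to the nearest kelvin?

T = 10⁶ / 353 = 2832.86 K → 2833 K.

2833 K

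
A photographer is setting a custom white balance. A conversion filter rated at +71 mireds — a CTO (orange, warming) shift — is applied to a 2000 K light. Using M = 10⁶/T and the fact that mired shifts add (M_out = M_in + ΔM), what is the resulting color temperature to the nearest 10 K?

1750 K

M_in = 10⁶/2000 = 500.00 mireds.
M_out = 500.00 + (+71) = 571.00 mireds.
T_out = 10⁶/571.00 = 1751.3 K → 1750 K.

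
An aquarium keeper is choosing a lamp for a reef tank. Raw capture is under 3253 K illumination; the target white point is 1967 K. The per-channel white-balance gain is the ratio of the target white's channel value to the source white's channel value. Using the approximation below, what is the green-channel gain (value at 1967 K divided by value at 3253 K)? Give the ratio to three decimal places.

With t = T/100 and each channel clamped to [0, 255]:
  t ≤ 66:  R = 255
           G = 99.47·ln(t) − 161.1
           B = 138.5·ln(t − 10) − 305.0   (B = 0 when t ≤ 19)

At 3253 K (t = 32.53):
  G = 99.47·ln 32.53 − 161.1 = 99.47·3.4822 − 161.1 = 185.271.
At 1967 K (t = 19.67):
  G = 99.47·ln 19.67 − 161.1 = 99.47·2.9791 − 161.1 = 135.231.
Gain = 135.231 / 185.271 = 0.7299 → 0.730.

0.730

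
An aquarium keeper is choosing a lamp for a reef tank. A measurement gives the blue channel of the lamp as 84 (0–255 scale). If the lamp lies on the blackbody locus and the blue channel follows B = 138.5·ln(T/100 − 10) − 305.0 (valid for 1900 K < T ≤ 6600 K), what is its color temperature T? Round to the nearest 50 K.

2650 K

ln(t − 10) = (84 + 305.0) / 138.5 = 2.8087.
t − 10 = e^2.8087 = 16.588, so t = 26.588.
T = 100·t = 2659 K → 2650 K to the nearest 50 K.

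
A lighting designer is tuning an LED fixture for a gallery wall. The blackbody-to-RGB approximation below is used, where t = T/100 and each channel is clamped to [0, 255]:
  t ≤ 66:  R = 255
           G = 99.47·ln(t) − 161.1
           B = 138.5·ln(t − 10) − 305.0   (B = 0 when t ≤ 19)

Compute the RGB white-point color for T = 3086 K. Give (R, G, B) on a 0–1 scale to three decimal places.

t = 3086/100 = 30.86; the t ≤ 66 branch applies.
R = 255 by definition for t ≤ 66.
G = 99.47·ln 30.86 − 161.1 = 99.47·3.4295 − 161.1 = 180.028.
B = 138.5·ln(30.86 − 10) − 305.0 = 138.5·ln 20.86 − 305.0 = 138.5·3.0378 − 305.0 = 115.740.
Dividing each by 255: (1.0000, 0.7060, 0.4539) → (1.000, 0.706, 0.454).

(1.000, 0.706, 0.454)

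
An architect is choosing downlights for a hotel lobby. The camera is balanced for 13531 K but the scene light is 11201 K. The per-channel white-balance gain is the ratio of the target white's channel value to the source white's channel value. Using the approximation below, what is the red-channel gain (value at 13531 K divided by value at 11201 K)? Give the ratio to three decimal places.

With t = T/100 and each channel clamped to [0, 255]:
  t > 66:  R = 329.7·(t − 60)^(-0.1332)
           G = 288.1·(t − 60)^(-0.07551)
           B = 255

0.952

At 11201 K (t = 112.01):
  R = 329.7·(112.01 − 60)^(-0.1332) = 329.7·52.01^(-0.1332) = 329.7·0.59077 = 194.776.
At 13531 K (t = 135.31):
  R = 329.7·(135.31 − 60)^(-0.1332) = 329.7·75.31^(-0.1332) = 329.7·0.56235 = 185.405.
Gain = 185.405 / 194.776 = 0.9519 → 0.952.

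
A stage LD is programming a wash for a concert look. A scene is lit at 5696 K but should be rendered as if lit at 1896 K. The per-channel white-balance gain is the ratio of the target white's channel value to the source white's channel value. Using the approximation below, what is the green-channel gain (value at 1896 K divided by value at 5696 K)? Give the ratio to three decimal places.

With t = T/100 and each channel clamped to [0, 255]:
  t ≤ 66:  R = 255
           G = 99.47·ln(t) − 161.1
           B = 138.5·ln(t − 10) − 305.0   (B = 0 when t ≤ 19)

0.546

At 5696 K (t = 56.96):
  G = 99.47·ln 56.96 − 161.1 = 99.47·4.0423 − 161.1 = 240.992.
At 1896 K (t = 18.96):
  G = 99.47·ln 18.96 − 161.1 = 99.47·2.9423 − 161.1 = 131.574.
Gain = 131.574 / 240.992 = 0.5460 → 0.546.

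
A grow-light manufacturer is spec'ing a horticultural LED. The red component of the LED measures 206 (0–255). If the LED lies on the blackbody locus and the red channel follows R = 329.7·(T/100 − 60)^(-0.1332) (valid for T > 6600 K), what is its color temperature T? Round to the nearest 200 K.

9400 K

(t − 60)^(-0.1332) = 206/329.7 = 0.62481.
t − 60 = 0.62481^(1/-0.1332) = 0.62481^(-7.508) = 34.152, so t = 94.152.
T = 100·t = 9415 K → 9400 K to the nearest 200 K.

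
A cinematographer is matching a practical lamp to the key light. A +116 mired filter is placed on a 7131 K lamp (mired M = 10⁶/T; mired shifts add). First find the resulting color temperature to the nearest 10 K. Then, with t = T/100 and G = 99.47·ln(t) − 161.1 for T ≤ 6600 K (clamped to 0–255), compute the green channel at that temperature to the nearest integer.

M_in = 10⁶/7131 = 140.23; M_out = 140.23 + (+116) = 256.23.
T_out = 10⁶/256.23 = 3902.7 K → 3900 K; t = 39.
G = 99.47·ln 39 − 161.1 = 99.47·3.6636 − 161.1 = 203.314.
Rounded: 203.

203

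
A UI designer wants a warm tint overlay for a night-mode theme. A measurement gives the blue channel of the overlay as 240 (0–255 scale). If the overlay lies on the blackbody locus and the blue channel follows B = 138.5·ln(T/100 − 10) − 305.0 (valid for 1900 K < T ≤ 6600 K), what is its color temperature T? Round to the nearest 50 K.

ln(t − 10) = (240 + 305.0) / 138.5 = 3.9350.
t − 10 = e^3.9350 = 51.163, so t = 61.163.
T = 100·t = 6116 K → 6100 K to the nearest 50 K.

6100 K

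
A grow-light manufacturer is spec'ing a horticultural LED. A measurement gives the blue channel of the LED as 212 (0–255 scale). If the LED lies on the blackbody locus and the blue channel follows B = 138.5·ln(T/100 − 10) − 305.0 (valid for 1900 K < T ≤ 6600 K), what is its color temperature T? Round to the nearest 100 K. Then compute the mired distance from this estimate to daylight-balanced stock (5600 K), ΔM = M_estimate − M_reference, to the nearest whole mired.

ln(t − 10) = (212 + 305.0) / 138.5 = 3.7329.
t − 10 = e^3.7329 = 41.798, so t = 51.798.
T = 100·t = 5180 K → 5200 K to the nearest 100 K.
M_estimate = 10⁶/5200 = 192.31; M_reference = 10⁶/5600 = 178.57.
ΔM = 192.31 − 178.57 = 13.74 → +14 mireds.

+14 mireds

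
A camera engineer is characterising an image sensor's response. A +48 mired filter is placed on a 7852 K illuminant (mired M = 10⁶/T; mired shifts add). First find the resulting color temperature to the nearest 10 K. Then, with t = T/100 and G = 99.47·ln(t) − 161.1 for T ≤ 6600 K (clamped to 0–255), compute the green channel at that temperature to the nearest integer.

241

M_in = 10⁶/7852 = 127.36; M_out = 127.36 + (+48) = 175.36.
T_out = 10⁶/175.36 = 5702.7 K → 5700 K; t = 57.
G = 99.47·ln 57 − 161.1 = 99.47·4.0431 − 161.1 = 241.062.
Rounded: 241.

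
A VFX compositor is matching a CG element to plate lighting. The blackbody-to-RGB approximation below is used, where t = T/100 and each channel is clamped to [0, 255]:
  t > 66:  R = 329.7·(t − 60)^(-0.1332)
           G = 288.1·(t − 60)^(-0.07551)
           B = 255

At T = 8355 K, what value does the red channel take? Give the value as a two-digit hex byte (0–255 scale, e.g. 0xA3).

0xD8

t = 8355/100 = 83.55; the t > 66 branch applies.
R = 329.7·(83.55 − 60)^(-0.1332) = 329.7·23.55^(-0.1332) = 329.7·0.65652 = 216.456.
Rounded: 216; in hex, 0xD8.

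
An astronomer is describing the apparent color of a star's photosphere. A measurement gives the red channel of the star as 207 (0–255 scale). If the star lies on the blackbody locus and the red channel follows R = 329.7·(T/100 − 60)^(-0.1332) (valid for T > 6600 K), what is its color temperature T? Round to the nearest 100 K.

9300 K

(t − 60)^(-0.1332) = 207/329.7 = 0.62784.
t − 60 = 0.62784^(1/-0.1332) = 0.62784^(-7.508) = 32.933, so t = 92.933.
T = 100·t = 9293 K → 9300 K to the nearest 100 K.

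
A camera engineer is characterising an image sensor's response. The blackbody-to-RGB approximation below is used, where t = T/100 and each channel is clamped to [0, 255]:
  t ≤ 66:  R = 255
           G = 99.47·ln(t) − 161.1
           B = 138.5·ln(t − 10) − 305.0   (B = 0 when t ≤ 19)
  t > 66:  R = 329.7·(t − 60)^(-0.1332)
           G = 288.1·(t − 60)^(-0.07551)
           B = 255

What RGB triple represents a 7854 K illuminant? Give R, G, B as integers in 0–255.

R=223, G=231, B=255

t = 7854/100 = 78.54; the t > 66 branch applies.
R = 329.7·(78.54 − 60)^(-0.1332) = 329.7·18.54^(-0.1332) = 329.7·0.67778 = 223.464.
G = 288.1·(78.54 − 60)^(-0.07551) = 288.1·18.54^(-0.07551) = 288.1·0.80213 = 231.094.
B = 255 by definition for t > 66.
Rounded: (223, 231, 255).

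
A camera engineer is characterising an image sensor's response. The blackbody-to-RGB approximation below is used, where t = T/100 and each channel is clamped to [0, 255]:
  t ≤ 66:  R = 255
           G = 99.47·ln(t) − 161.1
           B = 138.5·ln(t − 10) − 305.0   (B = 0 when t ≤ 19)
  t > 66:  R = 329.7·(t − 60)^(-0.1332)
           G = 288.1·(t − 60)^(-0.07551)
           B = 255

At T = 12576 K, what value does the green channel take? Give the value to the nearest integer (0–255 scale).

t = 12576/100 = 125.76; the t > 66 branch applies.
G = 288.1·(125.76 − 60)^(-0.07551) = 288.1·65.76^(-0.07551) = 288.1·0.72900 = 210.024.
Rounded: 210.

210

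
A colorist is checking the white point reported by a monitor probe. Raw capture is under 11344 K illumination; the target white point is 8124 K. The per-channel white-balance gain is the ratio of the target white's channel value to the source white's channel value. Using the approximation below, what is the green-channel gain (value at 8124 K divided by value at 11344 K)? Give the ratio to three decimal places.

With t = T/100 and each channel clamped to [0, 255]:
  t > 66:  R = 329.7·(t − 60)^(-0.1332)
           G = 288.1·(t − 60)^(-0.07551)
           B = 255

At 11344 K (t = 113.44):
  G = 288.1·(113.44 − 60)^(-0.07551) = 288.1·53.44^(-0.07551) = 288.1·0.74051 = 213.340.
At 8124 K (t = 81.24):
  G = 288.1·(81.24 − 60)^(-0.07551) = 288.1·21.24^(-0.07551) = 288.1·0.79394 = 228.734.
Gain = 228.734 / 213.340 = 1.0722 → 1.072.

1.072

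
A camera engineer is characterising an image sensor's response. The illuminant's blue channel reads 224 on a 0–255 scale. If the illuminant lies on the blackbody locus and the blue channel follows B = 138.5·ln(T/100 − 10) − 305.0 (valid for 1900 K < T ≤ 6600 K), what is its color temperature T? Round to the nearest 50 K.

5550 K

ln(t − 10) = (224 + 305.0) / 138.5 = 3.8195.
t − 10 = e^3.8195 = 45.581, so t = 55.581.
T = 100·t = 5558 K → 5550 K to the nearest 50 K.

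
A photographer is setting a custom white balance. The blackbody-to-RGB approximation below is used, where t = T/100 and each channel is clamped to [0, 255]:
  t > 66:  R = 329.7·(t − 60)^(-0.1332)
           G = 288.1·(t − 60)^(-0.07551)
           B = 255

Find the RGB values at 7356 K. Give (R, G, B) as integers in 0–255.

(233, 237, 255)

t = 7356/100 = 73.56; the t > 66 branch applies.
R = 329.7·(73.56 − 60)^(-0.1332) = 329.7·13.56^(-0.1332) = 329.7·0.70662 = 232.971.
G = 288.1·(73.56 − 60)^(-0.07551) = 288.1·13.56^(-0.07551) = 288.1·0.82130 = 236.617.
B = 255 by definition for t > 66.
Rounded: (233, 237, 255).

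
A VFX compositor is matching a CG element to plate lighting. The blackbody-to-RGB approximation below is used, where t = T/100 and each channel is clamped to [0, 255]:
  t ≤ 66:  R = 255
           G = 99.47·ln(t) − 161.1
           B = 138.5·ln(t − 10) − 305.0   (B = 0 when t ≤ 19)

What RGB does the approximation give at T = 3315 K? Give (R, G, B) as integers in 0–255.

(255, 187, 130)

t = 3315/100 = 33.15; the t ≤ 66 branch applies.
R = 255 by definition for t ≤ 66.
G = 99.47·ln 33.15 − 161.1 = 99.47·3.5010 − 161.1 = 187.149.
B = 138.5·ln(33.15 − 10) − 305.0 = 138.5·ln 23.15 − 305.0 = 138.5·3.1420 − 305.0 = 130.166.
Rounded: (255, 187, 130).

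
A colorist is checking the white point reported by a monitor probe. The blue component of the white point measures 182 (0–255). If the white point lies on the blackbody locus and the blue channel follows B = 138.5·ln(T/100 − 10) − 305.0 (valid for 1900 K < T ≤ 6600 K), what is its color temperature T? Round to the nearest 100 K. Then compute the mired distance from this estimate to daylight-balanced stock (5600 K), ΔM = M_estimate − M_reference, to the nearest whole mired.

ln(t − 10) = (182 + 305.0) / 138.5 = 3.5162.
t − 10 = e^3.5162 = 33.658, so t = 43.658.
T = 100·t = 4366 K → 4400 K to the nearest 100 K.
M_estimate = 10⁶/4400 = 227.27; M_reference = 10⁶/5600 = 178.57.
ΔM = 227.27 − 178.57 = 48.70 → +49 mireds.

+49 mireds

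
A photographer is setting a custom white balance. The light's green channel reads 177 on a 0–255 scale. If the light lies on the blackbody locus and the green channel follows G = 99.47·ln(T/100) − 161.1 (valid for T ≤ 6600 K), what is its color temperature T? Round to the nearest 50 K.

3000 K

ln t = (177 + 161.1) / 99.47 = 3.3990.
t = e^3.3990 = 29.935.
T = 100·t = 2993 K → 3000 K to the nearest 50 K.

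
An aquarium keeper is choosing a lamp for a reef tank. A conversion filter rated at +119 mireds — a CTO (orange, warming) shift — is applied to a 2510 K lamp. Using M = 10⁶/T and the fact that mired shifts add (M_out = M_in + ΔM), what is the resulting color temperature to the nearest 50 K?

M_in = 10⁶/2510 = 398.41 mireds.
M_out = 398.41 + (+119) = 517.41 mireds.
T_out = 10⁶/517.41 = 1932.7 K → 1950 K.

1950 K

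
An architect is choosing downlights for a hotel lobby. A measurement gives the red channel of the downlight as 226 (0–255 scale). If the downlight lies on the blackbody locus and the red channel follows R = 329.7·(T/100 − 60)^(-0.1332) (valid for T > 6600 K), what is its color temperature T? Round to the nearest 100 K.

7700 K

(t − 60)^(-0.1332) = 226/329.7 = 0.68547.
t − 60 = 0.68547^(1/-0.1332) = 0.68547^(-7.508) = 17.034, so t = 77.034.
T = 100·t = 7703 K → 7700 K to the nearest 100 K.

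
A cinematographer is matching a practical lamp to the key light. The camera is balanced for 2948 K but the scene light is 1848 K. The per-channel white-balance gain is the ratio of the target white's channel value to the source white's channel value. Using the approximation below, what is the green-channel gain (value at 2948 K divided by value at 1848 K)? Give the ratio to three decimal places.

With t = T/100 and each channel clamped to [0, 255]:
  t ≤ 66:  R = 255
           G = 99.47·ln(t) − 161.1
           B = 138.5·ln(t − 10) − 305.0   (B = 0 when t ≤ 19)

1.360

At 1848 K (t = 18.48):
  G = 99.47·ln 18.48 − 161.1 = 99.47·2.9167 − 161.1 = 129.023.
At 2948 K (t = 29.48):
  G = 99.47·ln 29.48 − 161.1 = 99.47·3.3837 − 161.1 = 175.478.
Gain = 175.478 / 129.023 = 1.3601 → 1.360.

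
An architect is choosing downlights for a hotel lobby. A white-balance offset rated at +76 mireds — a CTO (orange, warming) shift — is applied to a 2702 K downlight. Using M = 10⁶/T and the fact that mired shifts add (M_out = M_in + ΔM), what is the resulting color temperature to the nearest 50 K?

M_in = 10⁶/2702 = 370.10 mireds.
M_out = 370.10 + (+76) = 446.10 mireds.
T_out = 10⁶/446.10 = 2241.7 K → 2250 K.

2250 K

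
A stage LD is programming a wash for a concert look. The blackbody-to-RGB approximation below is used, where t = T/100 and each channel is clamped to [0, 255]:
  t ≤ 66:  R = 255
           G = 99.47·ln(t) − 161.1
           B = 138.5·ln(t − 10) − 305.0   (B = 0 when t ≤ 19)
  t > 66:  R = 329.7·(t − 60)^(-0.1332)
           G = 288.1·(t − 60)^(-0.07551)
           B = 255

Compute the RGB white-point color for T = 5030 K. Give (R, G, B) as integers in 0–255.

t = 5030/100 = 50.3; the t ≤ 66 branch applies.
R = 255 by definition for t ≤ 66.
G = 99.47·ln 50.3 − 161.1 = 99.47·3.9180 − 161.1 = 228.624.
B = 138.5·ln(50.3 − 10) − 305.0 = 138.5·ln 40.3 − 305.0 = 138.5·3.6964 − 305.0 = 206.945.
Rounded: (255, 229, 207).

(255, 229, 207)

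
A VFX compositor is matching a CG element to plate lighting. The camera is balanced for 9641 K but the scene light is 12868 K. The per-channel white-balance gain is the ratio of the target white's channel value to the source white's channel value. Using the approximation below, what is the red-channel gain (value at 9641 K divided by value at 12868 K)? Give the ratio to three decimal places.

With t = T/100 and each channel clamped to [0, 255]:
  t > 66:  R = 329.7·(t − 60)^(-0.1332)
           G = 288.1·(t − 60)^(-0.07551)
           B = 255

1.088

At 12868 K (t = 128.68):
  R = 329.7·(128.68 − 60)^(-0.1332) = 329.7·68.68^(-0.1332) = 329.7·0.56929 = 187.695.
At 9641 K (t = 96.41):
  R = 329.7·(96.41 − 60)^(-0.1332) = 329.7·36.41^(-0.1332) = 329.7·0.61951 = 204.251.
Gain = 204.251 / 187.695 = 1.0882 → 1.088.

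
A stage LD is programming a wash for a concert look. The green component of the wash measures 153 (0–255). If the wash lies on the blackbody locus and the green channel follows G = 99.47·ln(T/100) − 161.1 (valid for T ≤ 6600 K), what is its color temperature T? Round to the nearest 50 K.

ln t = (153 + 161.1) / 99.47 = 3.1577.
t = e^3.1577 = 23.517.
T = 100·t = 2352 K → 2350 K to the nearest 50 K.

2350 K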